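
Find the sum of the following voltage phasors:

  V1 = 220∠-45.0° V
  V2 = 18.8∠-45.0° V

Step 1 — Convert each phasor to rectangular form:
  V1 = 220·(cos(-45.0°) + j·sin(-45.0°)) = 155.6 - j155.6 V
  V2 = 18.8·(cos(-45.0°) + j·sin(-45.0°)) = 13.29 - j13.29 V
Step 2 — Sum components: V_total = 168.9 - j168.9 V.
Step 3 — Convert to polar: |V_total| = 238.8 V, ∠V_total = -45.0°.

V_total = 238.8∠-45.0° V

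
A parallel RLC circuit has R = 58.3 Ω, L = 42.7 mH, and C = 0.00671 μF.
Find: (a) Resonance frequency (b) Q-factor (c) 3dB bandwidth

Step 1 — Resonance: ω₀ = 1/√(LC) = 1/√(0.0427·6.71e-09) = 5.908e+04 rad/s.
Step 2 — f₀ = ω₀/(2π) = 9403 Hz.
Step 3 — Parallel Q: Q = R/(ω₀L) = 58.3/(5.908e+04·0.0427) = 0.02311.
Step 4 — Bandwidth: Δω = ω₀/Q = 2.556e+06 rad/s; BW = Δω/(2π) = 4.068e+05 Hz.

(a) f₀ = 9403 Hz  (b) Q = 0.02311  (c) BW = 4.068e+05 Hz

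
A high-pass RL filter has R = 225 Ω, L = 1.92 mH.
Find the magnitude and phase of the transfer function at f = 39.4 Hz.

Step 1 — Angular frequency: ω = 2π·39.4 = 247.6 rad/s.
Step 2 — Transfer function: H(jω) = jωL/(R + jωL).
Step 3 — Numerator jωL = j·0.4753; denominator R + jωL = 225 + j0.4753.
Step 4 — H = 4.463e-06 + j0.002112.
Step 5 — Magnitude: |H| = 0.002112 (-53.5 dB); phase: φ = 89.9°.

|H| = 0.002112 (-53.5 dB), φ = 89.9°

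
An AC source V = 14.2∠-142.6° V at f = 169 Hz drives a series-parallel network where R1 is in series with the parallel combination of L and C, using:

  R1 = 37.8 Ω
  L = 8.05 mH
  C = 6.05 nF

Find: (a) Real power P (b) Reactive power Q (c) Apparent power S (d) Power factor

Step 1 — Angular frequency: ω = 2π·f = 2π·169 = 1062 rad/s.
Step 2 — Component impedances:
  R1: Z = R = 37.8 Ω
  L: Z = jωL = j·1062·0.00805 = 0 + j8.548 Ω
  C: Z = 1/(jωC) = -j/(ω·C) = 0 - j1.557e+05 Ω
Step 3 — Parallel branch: L || C = 1/(1/L + 1/C) = 0 + j8.548 Ω.
Step 4 — Series with R1: Z_total = R1 + (L || C) = 37.8 + j8.548 Ω = 38.75∠12.7° Ω.
Step 5 — Source phasor: V = 14.2∠-142.6° V = -11.28 - j8.625 V.
Step 6 — Current: I = V / Z = -0.333 - j0.1529 A = 0.3664∠-155.3° A.
Step 7 — Complex power: S = V·I* = 5.075 + j1.148 VA.
Step 8 — Real power: P = Re(S) = 5.075 W.
Step 9 — Reactive power: Q = Im(S) = 1.148 VAR.
Step 10 — Apparent power: |S| = 5.203 VA.
Step 11 — Power factor: PF = P/|S| = 0.9754 (lagging).

(a) P = 5.075 W  (b) Q = 1.148 VAR  (c) S = 5.203 VA  (d) PF = 0.9754 (lagging)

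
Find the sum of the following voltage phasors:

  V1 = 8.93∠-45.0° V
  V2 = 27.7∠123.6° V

Step 1 — Convert each phasor to rectangular form:
  V1 = 8.93·(cos(-45.0°) + j·sin(-45.0°)) = 6.314 - j6.314 V
  V2 = 27.7·(cos(123.6°) + j·sin(123.6°)) = -15.33 + j23.07 V
Step 2 — Sum components: V_total = -9.014 + j16.76 V.
Step 3 — Convert to polar: |V_total| = 19.03 V, ∠V_total = 118.3°.

V_total = 19.03∠118.3° V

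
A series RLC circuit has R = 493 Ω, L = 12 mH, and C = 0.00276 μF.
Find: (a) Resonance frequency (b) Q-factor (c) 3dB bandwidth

Step 1 — Resonance condition Im(Z)=0 gives ω₀ = 1/√(LC).
Step 2 — ω₀ = 1/√(0.012·2.76e-09) = 1.738e+05 rad/s.
Step 3 — f₀ = ω₀/(2π) = 2.766e+04 Hz.
Step 4 — Series Q: Q = ω₀L/R = 1.738e+05·0.012/493 = 4.23.
Step 5 — 3dB bandwidth: Δω = ω₀/Q = 4.108e+04 rad/s; BW = Δω/(2π) = 6539 Hz.

(a) f₀ = 2.766e+04 Hz  (b) Q = 4.23  (c) BW = 6539 Hz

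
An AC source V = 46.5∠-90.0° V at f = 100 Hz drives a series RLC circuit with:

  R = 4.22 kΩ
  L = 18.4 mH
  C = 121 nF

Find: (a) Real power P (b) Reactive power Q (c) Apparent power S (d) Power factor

Step 1 — Angular frequency: ω = 2π·f = 2π·100 = 628.3 rad/s.
Step 2 — Component impedances:
  R: Z = R = 4220 Ω
  L: Z = jωL = j·628.3·0.0184 = 0 + j11.56 Ω
  C: Z = 1/(jωC) = -j/(ω·C) = 0 - j1.315e+04 Ω
Step 3 — Series combination: Z_total = R + L + C = 4220 - j1.314e+04 Ω = 1.38e+04∠-72.2° Ω.
Step 4 — Source phasor: V = 46.5∠-90.0° V = 0 - j46.5 V.
Step 5 — Current: I = V / Z = 0.003208 - j0.00103 A = 0.003369∠-17.8° A.
Step 6 — Complex power: S = V·I* = 0.0479 - j0.1492 VA.
Step 7 — Real power: P = Re(S) = 0.0479 W.
Step 8 — Reactive power: Q = Im(S) = -0.1492 VAR.
Step 9 — Apparent power: |S| = 0.1567 VA.
Step 10 — Power factor: PF = P/|S| = 0.3057 (leading).

(a) P = 0.0479 W  (b) Q = -0.1492 VAR  (c) S = 0.1567 VA  (d) PF = 0.3057 (leading)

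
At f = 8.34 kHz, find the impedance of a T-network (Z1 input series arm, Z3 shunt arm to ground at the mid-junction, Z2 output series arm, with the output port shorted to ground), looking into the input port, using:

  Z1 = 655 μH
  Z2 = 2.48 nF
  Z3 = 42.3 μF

Step 1 — Angular frequency: ω = 2π·f = 2π·8340 = 5.24e+04 rad/s.
Step 2 — Component impedances:
  Z1: Z = jωL = j·5.24e+04·0.000655 = 0 + j34.32 Ω
  Z2: Z = 1/(jωC) = -j/(ω·C) = 0 - j7695 Ω
  Z3: Z = 1/(jωC) = -j/(ω·C) = 0 - j0.4511 Ω
Step 3 — With the output port shorted to ground, the output series arm Z2 runs from the junction to ground; the shunt arm Z3 also runs from the junction to ground. They appear in parallel: Z3 || Z2 = 0 - j0.4511 Ω.
Step 4 — Series with input arm Z1: Z_in = Z1 + (Z3 || Z2) = 0 + j33.87 Ω = 33.87∠90.0° Ω.

Z = 0 + j33.87 Ω = 33.87∠90.0° Ω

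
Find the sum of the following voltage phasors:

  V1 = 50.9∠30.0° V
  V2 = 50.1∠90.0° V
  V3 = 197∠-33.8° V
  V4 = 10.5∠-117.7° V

Step 1 — Convert each phasor to rectangular form:
  V1 = 50.9·(cos(30.0°) + j·sin(30.0°)) = 44.08 + j25.45 V
  V2 = 50.1·(cos(90.0°) + j·sin(90.0°)) = 0 + j50.1 V
  V3 = 197·(cos(-33.8°) + j·sin(-33.8°)) = 163.7 - j109.6 V
  V4 = 10.5·(cos(-117.7°) + j·sin(-117.7°)) = -4.881 - j9.297 V
Step 2 — Sum components: V_total = 202.9 - j43.34 V.
Step 3 — Convert to polar: |V_total| = 207.5 V, ∠V_total = -12.1°.

V_total = 207.5∠-12.1° V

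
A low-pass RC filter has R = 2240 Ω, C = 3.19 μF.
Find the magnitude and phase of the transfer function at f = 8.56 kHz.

Step 1 — Angular frequency: ω = 2π·8560 = 5.378e+04 rad/s.
Step 2 — Transfer function: H(jω) = 1/(1 + jωRC).
Step 3 — Denominator: 1 + jωRC = 1 + j·5.378e+04·2240·3.19e-06 = 1 + j384.3.
Step 4 — H = 6.77e-06 - j0.002602.
Step 5 — Magnitude: |H| = 0.002602 (-51.7 dB); phase: φ = -89.9°.

|H| = 0.002602 (-51.7 dB), φ = -89.9°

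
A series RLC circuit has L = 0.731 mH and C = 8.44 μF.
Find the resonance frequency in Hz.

Step 1 — Resonance condition Im(Z)=0 gives ω₀ = 1/√(LC).
Step 2 — ω₀ = 1/√(0.000731·8.44e-06) = 1.273e+04 rad/s.
Step 3 — f₀ = ω₀/(2π) = 2026 Hz.

f₀ = 2026 Hz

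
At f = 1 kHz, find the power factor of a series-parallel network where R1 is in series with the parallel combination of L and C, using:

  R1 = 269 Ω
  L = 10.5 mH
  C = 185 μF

Step 1 — Angular frequency: ω = 2π·f = 2π·1000 = 6283 rad/s.
Step 2 — Component impedances:
  R1: Z = R = 269 Ω
  L: Z = jωL = j·6283·0.0105 = 0 + j65.97 Ω
  C: Z = 1/(jωC) = -j/(ω·C) = 0 - j0.8603 Ω
Step 3 — Parallel branch: L || C = 1/(1/L + 1/C) = 0 - j0.8717 Ω.
Step 4 — Series with R1: Z_total = R1 + (L || C) = 269 - j0.8717 Ω = 269∠-0.2° Ω.
Step 5 — Power factor: PF = cos(φ) = Re(Z)/|Z| = 269/269 = 1.
Step 6 — Type: Im(Z) = -0.8717 ⇒ leading (phase φ = -0.2°).

PF = 1 (leading, φ = -0.2°)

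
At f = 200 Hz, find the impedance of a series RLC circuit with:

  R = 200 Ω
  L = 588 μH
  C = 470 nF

Step 1 — Angular frequency: ω = 2π·f = 2π·200 = 1257 rad/s.
Step 2 — Component impedances:
  R: Z = R = 200 Ω
  L: Z = jωL = j·1257·0.000588 = 0 + j0.7389 Ω
  C: Z = 1/(jωC) = -j/(ω·C) = 0 - j1693 Ω
Step 3 — Series combination: Z_total = R + L + C = 200 - j1692 Ω = 1704∠-83.3° Ω.

Z = 200 - j1692 Ω = 1704∠-83.3° Ω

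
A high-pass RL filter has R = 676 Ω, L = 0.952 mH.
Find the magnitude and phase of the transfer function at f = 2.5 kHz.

Step 1 — Angular frequency: ω = 2π·2500 = 1.571e+04 rad/s.
Step 2 — Transfer function: H(jω) = jωL/(R + jωL).
Step 3 — Numerator jωL = j·14.95; denominator R + jωL = 676 + j14.95.
Step 4 — H = 0.0004891 + j0.02211.
Step 5 — Magnitude: |H| = 0.02212 (-33.1 dB); phase: φ = 88.7°.

|H| = 0.02212 (-33.1 dB), φ = 88.7°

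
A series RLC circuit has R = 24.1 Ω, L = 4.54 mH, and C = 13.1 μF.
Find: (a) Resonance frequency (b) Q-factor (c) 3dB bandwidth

Step 1 — Resonance: ω₀ = 1/√(LC) = 1/√(0.00454·1.31e-05) = 4100 rad/s.
Step 2 — f₀ = ω₀/(2π) = 652.6 Hz.
Step 3 — Series Q: Q = ω₀L/R = 4100·0.00454/24.1 = 0.7725.
Step 4 — Bandwidth: Δω = ω₀/Q = 5308 rad/s; BW = Δω/(2π) = 844.9 Hz.

(a) f₀ = 652.6 Hz  (b) Q = 0.7725  (c) BW = 844.9 Hz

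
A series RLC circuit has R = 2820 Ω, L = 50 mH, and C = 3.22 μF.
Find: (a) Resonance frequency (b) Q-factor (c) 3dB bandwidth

Step 1 — Resonance: ω₀ = 1/√(LC) = 1/√(0.05·3.22e-06) = 2492 rad/s.
Step 2 — f₀ = ω₀/(2π) = 396.6 Hz.
Step 3 — Series Q: Q = ω₀L/R = 2492·0.05/2820 = 0.04419.
Step 4 — Bandwidth: Δω = ω₀/Q = 5.64e+04 rad/s; BW = Δω/(2π) = 8976 Hz.

(a) f₀ = 396.6 Hz  (b) Q = 0.04419  (c) BW = 8976 Hz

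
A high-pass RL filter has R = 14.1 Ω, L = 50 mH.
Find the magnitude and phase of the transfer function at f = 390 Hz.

Step 1 — Angular frequency: ω = 2π·390 = 2450 rad/s.
Step 2 — Transfer function: H(jω) = jωL/(R + jωL).
Step 3 — Numerator jωL = j·122.5; denominator R + jωL = 14.1 + j122.5.
Step 4 — H = 0.9869 + j0.1136.
Step 5 — Magnitude: |H| = 0.9934 (-0.1 dB); phase: φ = 6.6°.

|H| = 0.9934 (-0.1 dB), φ = 6.6°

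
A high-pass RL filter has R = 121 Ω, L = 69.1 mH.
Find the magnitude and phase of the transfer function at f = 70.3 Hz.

Step 1 — Angular frequency: ω = 2π·70.3 = 441.7 rad/s.
Step 2 — Transfer function: H(jω) = jωL/(R + jωL).
Step 3 — Numerator jωL = j·30.52; denominator R + jωL = 121 + j30.52.
Step 4 — H = 0.05982 + j0.2372.
Step 5 — Magnitude: |H| = 0.2446 (-12.2 dB); phase: φ = 75.8°.

|H| = 0.2446 (-12.2 dB), φ = 75.8°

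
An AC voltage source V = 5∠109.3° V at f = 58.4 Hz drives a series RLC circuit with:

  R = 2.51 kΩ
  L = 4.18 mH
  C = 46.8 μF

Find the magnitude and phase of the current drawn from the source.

Step 1 — Angular frequency: ω = 2π·f = 2π·58.4 = 366.9 rad/s.
Step 2 — Component impedances:
  R: Z = R = 2510 Ω
  L: Z = jωL = j·366.9·0.00418 = 0 + j1.534 Ω
  C: Z = 1/(jωC) = -j/(ω·C) = 0 - j58.23 Ω
Step 3 — Series combination: Z_total = R + L + C = 2510 - j56.7 Ω = 2511∠-1.3° Ω.
Step 4 — Source phasor: V = 5∠109.3° V = -1.653 + j4.719 V.
Step 5 — Ohm's law: I = V / Z_total = (-1.653 + j4.719) / (2510 - j56.7) = -0.0007005 + j0.001864 A.
Step 6 — Convert to polar: |I| = 0.001992 A, ∠I = 110.6°.

I = 0.001992∠110.6° A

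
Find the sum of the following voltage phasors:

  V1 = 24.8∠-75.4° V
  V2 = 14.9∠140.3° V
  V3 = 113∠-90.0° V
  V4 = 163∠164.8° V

Step 1 — Convert each phasor to rectangular form:
  V1 = 24.8·(cos(-75.4°) + j·sin(-75.4°)) = 6.251 - j24 V
  V2 = 14.9·(cos(140.3°) + j·sin(140.3°)) = -11.46 + j9.518 V
  V3 = 113·(cos(-90.0°) + j·sin(-90.0°)) = 0 - j113 V
  V4 = 163·(cos(164.8°) + j·sin(164.8°)) = -157.3 + j42.74 V
Step 2 — Sum components: V_total = -162.5 - j84.74 V.
Step 3 — Convert to polar: |V_total| = 183.3 V, ∠V_total = -152.5°.

V_total = 183.3∠-152.5° V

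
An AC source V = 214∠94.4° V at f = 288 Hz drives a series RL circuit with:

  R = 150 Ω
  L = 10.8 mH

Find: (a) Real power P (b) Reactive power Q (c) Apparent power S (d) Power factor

Step 1 — Angular frequency: ω = 2π·f = 2π·288 = 1810 rad/s.
Step 2 — Component impedances:
  R: Z = R = 150 Ω
  L: Z = jωL = j·1810·0.0108 = 0 + j19.54 Ω
Step 3 — Series combination: Z_total = R + L = 150 + j19.54 Ω = 151.3∠7.4° Ω.
Step 4 — Source phasor: V = 214∠94.4° V = -16.42 + j213.4 V.
Step 5 — Current: I = V / Z = 0.07461 + j1.413 A = 1.415∠87.0° A.
Step 6 — Complex power: S = V·I* = 300.2 + j39.11 VA.
Step 7 — Real power: P = Re(S) = 300.2 W.
Step 8 — Reactive power: Q = Im(S) = 39.11 VAR.
Step 9 — Apparent power: |S| = 302.7 VA.
Step 10 — Power factor: PF = P/|S| = 0.9916 (lagging).

(a) P = 300.2 W  (b) Q = 39.11 VAR  (c) S = 302.7 VA  (d) PF = 0.9916 (lagging)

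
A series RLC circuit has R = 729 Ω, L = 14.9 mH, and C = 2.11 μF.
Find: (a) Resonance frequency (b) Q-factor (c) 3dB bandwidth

Step 1 — Resonance: ω₀ = 1/√(LC) = 1/√(0.0149·2.11e-06) = 5640 rad/s.
Step 2 — f₀ = ω₀/(2π) = 897.6 Hz.
Step 3 — Series Q: Q = ω₀L/R = 5640·0.0149/729 = 0.1153.
Step 4 — Bandwidth: Δω = ω₀/Q = 4.893e+04 rad/s; BW = Δω/(2π) = 7787 Hz.

(a) f₀ = 897.6 Hz  (b) Q = 0.1153  (c) BW = 7787 Hz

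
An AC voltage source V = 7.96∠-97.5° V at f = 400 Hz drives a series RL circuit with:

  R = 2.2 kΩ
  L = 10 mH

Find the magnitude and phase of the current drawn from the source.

Step 1 — Angular frequency: ω = 2π·f = 2π·400 = 2513 rad/s.
Step 2 — Component impedances:
  R: Z = R = 2200 Ω
  L: Z = jωL = j·2513·0.01 = 0 + j25.13 Ω
Step 3 — Series combination: Z_total = R + L = 2200 + j25.13 Ω = 2200∠0.7° Ω.
Step 4 — Source phasor: V = 7.96∠-97.5° V = -1.039 - j7.892 V.
Step 5 — Ohm's law: I = V / Z_total = (-1.039 - j7.892) / (2200 + j25.13) = -0.0005132 - j0.003581 A.
Step 6 — Convert to polar: |I| = 0.003618 A, ∠I = -98.2°.

I = 0.003618∠-98.2° A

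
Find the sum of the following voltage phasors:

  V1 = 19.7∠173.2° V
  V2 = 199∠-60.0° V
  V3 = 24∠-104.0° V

Step 1 — Convert each phasor to rectangular form:
  V1 = 19.7·(cos(173.2°) + j·sin(173.2°)) = -19.56 + j2.333 V
  V2 = 199·(cos(-60.0°) + j·sin(-60.0°)) = 99.5 - j172.3 V
  V3 = 24·(cos(-104.0°) + j·sin(-104.0°)) = -5.806 - j23.29 V
Step 2 — Sum components: V_total = 74.13 - j193.3 V.
Step 3 — Convert to polar: |V_total| = 207 V, ∠V_total = -69.0°.

V_total = 207∠-69.0° V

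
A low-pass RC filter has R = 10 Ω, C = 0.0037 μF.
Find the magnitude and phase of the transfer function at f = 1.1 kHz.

Step 1 — Angular frequency: ω = 2π·1100 = 6912 rad/s.
Step 2 — Transfer function: H(jω) = 1/(1 + jωRC).
Step 3 — Denominator: 1 + jωRC = 1 + j·6912·10·3.7e-09 = 1 + j0.0002557.
Step 4 — H = 1 - j0.0002557.
Step 5 — Magnitude: |H| = 1 (-0.0 dB); phase: φ = -0.0°.

|H| = 1 (-0.0 dB), φ = -0.0°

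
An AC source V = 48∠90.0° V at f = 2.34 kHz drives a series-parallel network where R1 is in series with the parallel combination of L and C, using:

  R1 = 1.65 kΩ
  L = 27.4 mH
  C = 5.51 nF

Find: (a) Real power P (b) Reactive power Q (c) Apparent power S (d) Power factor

Step 1 — Angular frequency: ω = 2π·f = 2π·2340 = 1.47e+04 rad/s.
Step 2 — Component impedances:
  R1: Z = R = 1650 Ω
  L: Z = jωL = j·1.47e+04·0.0274 = 0 + j402.9 Ω
  C: Z = 1/(jωC) = -j/(ω·C) = 0 - j1.234e+04 Ω
Step 3 — Parallel branch: L || C = 1/(1/L + 1/C) = 0 + j416.4 Ω.
Step 4 — Series with R1: Z_total = R1 + (L || C) = 1650 + j416.4 Ω = 1702∠14.2° Ω.
Step 5 — Source phasor: V = 48∠90.0° V = 0 + j48 V.
Step 6 — Current: I = V / Z = 0.006903 + j0.02735 A = 0.02821∠75.8° A.
Step 7 — Complex power: S = V·I* = 1.313 + j0.3313 VA.
Step 8 — Real power: P = Re(S) = 1.313 W.
Step 9 — Reactive power: Q = Im(S) = 0.3313 VAR.
Step 10 — Apparent power: |S| = 1.354 VA.
Step 11 — Power factor: PF = P/|S| = 0.9696 (lagging).

(a) P = 1.313 W  (b) Q = 0.3313 VAR  (c) S = 1.354 VA  (d) PF = 0.9696 (lagging)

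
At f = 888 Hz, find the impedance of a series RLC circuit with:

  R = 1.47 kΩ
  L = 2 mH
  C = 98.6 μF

Step 1 — Angular frequency: ω = 2π·f = 2π·888 = 5579 rad/s.
Step 2 — Component impedances:
  R: Z = R = 1470 Ω
  L: Z = jωL = j·5579·0.002 = 0 + j11.16 Ω
  C: Z = 1/(jωC) = -j/(ω·C) = 0 - j1.818 Ω
Step 3 — Series combination: Z_total = R + L + C = 1470 + j9.341 Ω = 1470∠0.4° Ω.

Z = 1470 + j9.341 Ω = 1470∠0.4° Ω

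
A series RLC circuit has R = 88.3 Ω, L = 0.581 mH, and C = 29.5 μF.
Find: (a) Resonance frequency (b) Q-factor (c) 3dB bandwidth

Step 1 — Resonance: ω₀ = 1/√(LC) = 1/√(0.000581·2.95e-05) = 7638 rad/s.
Step 2 — f₀ = ω₀/(2π) = 1216 Hz.
Step 3 — Series Q: Q = ω₀L/R = 7638·0.000581/88.3 = 0.05026.
Step 4 — Bandwidth: Δω = ω₀/Q = 1.52e+05 rad/s; BW = Δω/(2π) = 2.419e+04 Hz.

(a) f₀ = 1216 Hz  (b) Q = 0.05026  (c) BW = 2.419e+04 Hz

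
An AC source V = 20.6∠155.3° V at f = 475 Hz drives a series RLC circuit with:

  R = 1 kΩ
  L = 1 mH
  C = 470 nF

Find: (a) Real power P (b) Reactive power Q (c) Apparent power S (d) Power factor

Step 1 — Angular frequency: ω = 2π·f = 2π·475 = 2985 rad/s.
Step 2 — Component impedances:
  R: Z = R = 1000 Ω
  L: Z = jωL = j·2985·0.001 = 0 + j2.985 Ω
  C: Z = 1/(jωC) = -j/(ω·C) = 0 - j712.9 Ω
Step 3 — Series combination: Z_total = R + L + C = 1000 - j709.9 Ω = 1226∠-35.4° Ω.
Step 4 — Source phasor: V = 20.6∠155.3° V = -18.72 + j8.608 V.
Step 5 — Current: I = V / Z = -0.01651 - j0.003111 A = 0.0168∠-169.3° A.
Step 6 — Complex power: S = V·I* = 0.2822 - j0.2003 VA.
Step 7 — Real power: P = Re(S) = 0.2822 W.
Step 8 — Reactive power: Q = Im(S) = -0.2003 VAR.
Step 9 — Apparent power: |S| = 0.346 VA.
Step 10 — Power factor: PF = P/|S| = 0.8154 (leading).

(a) P = 0.2822 W  (b) Q = -0.2003 VAR  (c) S = 0.346 VA  (d) PF = 0.8154 (leading)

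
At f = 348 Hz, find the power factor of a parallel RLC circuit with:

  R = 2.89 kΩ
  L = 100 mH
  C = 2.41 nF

Step 1 — Angular frequency: ω = 2π·f = 2π·348 = 2187 rad/s.
Step 2 — Component impedances:
  R: Z = R = 2890 Ω
  L: Z = jωL = j·2187·0.1 = 0 + j218.7 Ω
  C: Z = 1/(jωC) = -j/(ω·C) = 0 - j1.898e+05 Ω
Step 3 — Parallel combination: 1/Z_total = 1/R + 1/L + 1/C; Z_total = 16.49 + j217.7 Ω = 218.3∠85.7° Ω.
Step 4 — Power factor: PF = cos(φ) = Re(Z)/|Z| = 16.487/218.28 = 0.07553.
Step 5 — Type: Im(Z) = 217.7 ⇒ lagging (phase φ = 85.7°).

PF = 0.07553 (lagging, φ = 85.7°)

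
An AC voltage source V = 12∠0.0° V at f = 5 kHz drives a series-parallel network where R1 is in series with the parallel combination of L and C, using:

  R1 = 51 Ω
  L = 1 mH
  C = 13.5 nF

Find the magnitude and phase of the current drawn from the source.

Step 1 — Angular frequency: ω = 2π·f = 2π·5000 = 3.142e+04 rad/s.
Step 2 — Component impedances:
  R1: Z = R = 51 Ω
  L: Z = jωL = j·3.142e+04·0.001 = 0 + j31.42 Ω
  C: Z = 1/(jωC) = -j/(ω·C) = 0 - j2358 Ω
Step 3 — Parallel branch: L || C = 1/(1/L + 1/C) = 0 + j31.84 Ω.
Step 4 — Series with R1: Z_total = R1 + (L || C) = 51 + j31.84 Ω = 60.12∠32.0° Ω.
Step 5 — Source phasor: V = 12∠0.0° V = 12 V.
Step 6 — Ohm's law: I = V / Z_total = (12) / (51 + j31.84) = 0.1693 - j0.1057 A.
Step 7 — Convert to polar: |I| = 0.1996 A, ∠I = -32.0°.

I = 0.1996∠-32.0° A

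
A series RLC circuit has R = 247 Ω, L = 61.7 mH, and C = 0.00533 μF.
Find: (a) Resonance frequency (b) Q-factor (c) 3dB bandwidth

Step 1 — Resonance: ω₀ = 1/√(LC) = 1/√(0.0617·5.33e-09) = 5.514e+04 rad/s.
Step 2 — f₀ = ω₀/(2π) = 8776 Hz.
Step 3 — Series Q: Q = ω₀L/R = 5.514e+04·0.0617/247 = 13.77.
Step 4 — Bandwidth: Δω = ω₀/Q = 4003 rad/s; BW = Δω/(2π) = 637.1 Hz.

(a) f₀ = 8776 Hz  (b) Q = 13.77  (c) BW = 637.1 Hz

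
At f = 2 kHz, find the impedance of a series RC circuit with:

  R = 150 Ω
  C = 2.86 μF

Step 1 — Angular frequency: ω = 2π·f = 2π·2000 = 1.257e+04 rad/s.
Step 2 — Component impedances:
  R: Z = R = 150 Ω
  C: Z = 1/(jωC) = -j/(ω·C) = 0 - j27.82 Ω
Step 3 — Series combination: Z_total = R + C = 150 - j27.82 Ω = 152.6∠-10.5° Ω.

Z = 150 - j27.82 Ω = 152.6∠-10.5° Ω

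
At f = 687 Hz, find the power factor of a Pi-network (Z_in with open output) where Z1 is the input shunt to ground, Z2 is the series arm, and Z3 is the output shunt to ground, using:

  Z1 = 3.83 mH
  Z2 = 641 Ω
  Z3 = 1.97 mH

Step 1 — Angular frequency: ω = 2π·f = 2π·687 = 4317 rad/s.
Step 2 — Component impedances:
  Z1: Z = jωL = j·4317·0.00383 = 0 + j16.53 Ω
  Z2: Z = R = 641 Ω
  Z3: Z = jωL = j·4317·0.00197 = 0 + j8.504 Ω
Step 3 — With open output, the series arm Z2 and the output shunt Z3 appear in series to ground: Z2 + Z3 = 641 + j8.504 Ω.
Step 4 — Parallel with input shunt Z1: Z_in = Z1 || (Z2 + Z3) = 0.4257 + j16.52 Ω = 16.52∠88.5° Ω.
Step 5 — Power factor: PF = cos(φ) = Re(Z)/|Z| = 0.4257/16.52 = 0.02577.
Step 6 — Type: Im(Z) = 16.52 ⇒ lagging (phase φ = 88.5°).

PF = 0.02577 (lagging, φ = 88.5°)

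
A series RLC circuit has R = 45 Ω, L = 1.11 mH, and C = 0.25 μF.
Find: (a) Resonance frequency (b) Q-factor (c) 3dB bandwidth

Step 1 — Resonance: ω₀ = 1/√(LC) = 1/√(0.00111·2.5e-07) = 6.003e+04 rad/s.
Step 2 — f₀ = ω₀/(2π) = 9554 Hz.
Step 3 — Series Q: Q = ω₀L/R = 6.003e+04·0.00111/45 = 1.481.
Step 4 — Bandwidth: Δω = ω₀/Q = 4.054e+04 rad/s; BW = Δω/(2π) = 6452 Hz.

(a) f₀ = 9554 Hz  (b) Q = 1.481  (c) BW = 6452 Hz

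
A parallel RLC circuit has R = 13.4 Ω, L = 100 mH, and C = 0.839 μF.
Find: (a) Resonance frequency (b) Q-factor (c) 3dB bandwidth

Step 1 — Resonance: ω₀ = 1/√(LC) = 1/√(0.1·8.39e-07) = 3452 rad/s.
Step 2 — f₀ = ω₀/(2π) = 549.5 Hz.
Step 3 — Parallel Q: Q = R/(ω₀L) = 13.4/(3452·0.1) = 0.03881.
Step 4 — Bandwidth: Δω = ω₀/Q = 8.895e+04 rad/s; BW = Δω/(2π) = 1.416e+04 Hz.

(a) f₀ = 549.5 Hz  (b) Q = 0.03881  (c) BW = 1.416e+04 Hz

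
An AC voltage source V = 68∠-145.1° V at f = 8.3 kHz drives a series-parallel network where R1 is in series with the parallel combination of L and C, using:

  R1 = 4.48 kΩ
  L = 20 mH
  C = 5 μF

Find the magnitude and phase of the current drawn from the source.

Step 1 — Angular frequency: ω = 2π·f = 2π·8300 = 5.215e+04 rad/s.
Step 2 — Component impedances:
  R1: Z = R = 4480 Ω
  L: Z = jωL = j·5.215e+04·0.02 = 0 + j1043 Ω
  C: Z = 1/(jωC) = -j/(ω·C) = 0 - j3.835 Ω
Step 3 — Parallel branch: L || C = 1/(1/L + 1/C) = 0 - j3.849 Ω.
Step 4 — Series with R1: Z_total = R1 + (L || C) = 4480 - j3.849 Ω = 4480∠-0.0° Ω.
Step 5 — Source phasor: V = 68∠-145.1° V = -55.77 - j38.91 V.
Step 6 — Ohm's law: I = V / Z_total = (-55.77 - j38.91) / (4480 - j3.849) = -0.01244 - j0.008695 A.
Step 7 — Convert to polar: |I| = 0.01518 A, ∠I = -145.1°.

I = 0.01518∠-145.1° A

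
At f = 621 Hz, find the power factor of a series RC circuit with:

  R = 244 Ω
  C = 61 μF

Step 1 — Angular frequency: ω = 2π·f = 2π·621 = 3902 rad/s.
Step 2 — Component impedances:
  R: Z = R = 244 Ω
  C: Z = 1/(jωC) = -j/(ω·C) = 0 - j4.201 Ω
Step 3 — Series combination: Z_total = R + C = 244 - j4.201 Ω = 244∠-1.0° Ω.
Step 4 — Power factor: PF = cos(φ) = Re(Z)/|Z| = 244/244.036 = 0.9999.
Step 5 — Type: Im(Z) = -4.201 ⇒ leading (phase φ = -1.0°).

PF = 0.9999 (leading, φ = -1.0°)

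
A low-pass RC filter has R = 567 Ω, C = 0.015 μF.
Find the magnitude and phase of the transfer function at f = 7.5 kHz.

Step 1 — Angular frequency: ω = 2π·7500 = 4.712e+04 rad/s.
Step 2 — Transfer function: H(jω) = 1/(1 + jωRC).
Step 3 — Denominator: 1 + jωRC = 1 + j·4.712e+04·567·1.5e-08 = 1 + j0.4008.
Step 4 — H = 0.8616 - j0.3453.
Step 5 — Magnitude: |H| = 0.9282 (-0.6 dB); phase: φ = -21.8°.

|H| = 0.9282 (-0.6 dB), φ = -21.8°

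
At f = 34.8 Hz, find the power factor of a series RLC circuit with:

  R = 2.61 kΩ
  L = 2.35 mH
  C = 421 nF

Step 1 — Angular frequency: ω = 2π·f = 2π·34.8 = 218.7 rad/s.
Step 2 — Component impedances:
  R: Z = R = 2610 Ω
  L: Z = jωL = j·218.7·0.00235 = 0 + j0.5138 Ω
  C: Z = 1/(jωC) = -j/(ω·C) = 0 - j1.086e+04 Ω
Step 3 — Series combination: Z_total = R + L + C = 2610 - j1.086e+04 Ω = 1.117e+04∠-76.5° Ω.
Step 4 — Power factor: PF = cos(φ) = Re(Z)/|Z| = 2610/11172 = 0.2336.
Step 5 — Type: Im(Z) = -1.086e+04 ⇒ leading (phase φ = -76.5°).

PF = 0.2336 (leading, φ = -76.5°)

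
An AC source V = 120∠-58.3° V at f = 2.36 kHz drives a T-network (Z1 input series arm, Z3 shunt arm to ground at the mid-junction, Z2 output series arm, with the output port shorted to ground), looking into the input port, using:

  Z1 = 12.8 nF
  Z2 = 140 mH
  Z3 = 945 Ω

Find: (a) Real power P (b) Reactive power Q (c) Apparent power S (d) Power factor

Step 1 — Angular frequency: ω = 2π·f = 2π·2360 = 1.483e+04 rad/s.
Step 2 — Component impedances:
  Z1: Z = 1/(jωC) = -j/(ω·C) = 0 - j5269 Ω
  Z2: Z = jωL = j·1.483e+04·0.14 = 0 + j2076 Ω
  Z3: Z = R = 945 Ω
Step 3 — With the output port shorted to ground, the output series arm Z2 runs from the junction to ground; the shunt arm Z3 also runs from the junction to ground. They appear in parallel: Z3 || Z2 = 782.8 + j356.3 Ω.
Step 4 — Series with input arm Z1: Z_in = Z1 + (Z3 || Z2) = 782.8 - j4912 Ω = 4974∠-80.9° Ω.
Step 5 — Source phasor: V = 120∠-58.3° V = 63.06 - j102.1 V.
Step 6 — Current: I = V / Z = 0.02226 + j0.009289 A = 0.02412∠22.6° A.
Step 7 — Complex power: S = V·I* = 0.4556 - j2.859 VA.
Step 8 — Real power: P = Re(S) = 0.4556 W.
Step 9 — Reactive power: Q = Im(S) = -2.859 VAR.
Step 10 — Apparent power: |S| = 2.895 VA.
Step 11 — Power factor: PF = P/|S| = 0.1574 (leading).

(a) P = 0.4556 W  (b) Q = -2.859 VAR  (c) S = 2.895 VA  (d) PF = 0.1574 (leading)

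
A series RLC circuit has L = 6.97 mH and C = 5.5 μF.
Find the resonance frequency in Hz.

Step 1 — Resonance condition Im(Z)=0 gives ω₀ = 1/√(LC).
Step 2 — ω₀ = 1/√(0.00697·5.5e-06) = 5107 rad/s.
Step 3 — f₀ = ω₀/(2π) = 812.9 Hz.

f₀ = 812.9 Hz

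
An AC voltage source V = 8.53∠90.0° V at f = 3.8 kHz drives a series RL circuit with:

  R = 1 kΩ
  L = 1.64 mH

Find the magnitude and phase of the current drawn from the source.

Step 1 — Angular frequency: ω = 2π·f = 2π·3800 = 2.388e+04 rad/s.
Step 2 — Component impedances:
  R: Z = R = 1000 Ω
  L: Z = jωL = j·2.388e+04·0.00164 = 0 + j39.16 Ω
Step 3 — Series combination: Z_total = R + L = 1000 + j39.16 Ω = 1001∠2.2° Ω.
Step 4 — Source phasor: V = 8.53∠90.0° V = 0 + j8.53 V.
Step 5 — Ohm's law: I = V / Z_total = (0 + j8.53) / (1000 + j39.16) = 0.0003335 + j0.008517 A.
Step 6 — Convert to polar: |I| = 0.008523 A, ∠I = 87.8°.

I = 0.008523∠87.8° A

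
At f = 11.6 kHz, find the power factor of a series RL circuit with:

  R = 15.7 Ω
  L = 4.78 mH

Step 1 — Angular frequency: ω = 2π·f = 2π·1.16e+04 = 7.288e+04 rad/s.
Step 2 — Component impedances:
  R: Z = R = 15.7 Ω
  L: Z = jωL = j·7.288e+04·0.00478 = 0 + j348.4 Ω
Step 3 — Series combination: Z_total = R + L = 15.7 + j348.4 Ω = 348.7∠87.4° Ω.
Step 4 — Power factor: PF = cos(φ) = Re(Z)/|Z| = 15.7/348.7 = 0.04502.
Step 5 — Type: Im(Z) = 348.4 ⇒ lagging (phase φ = 87.4°).

PF = 0.04502 (lagging, φ = 87.4°)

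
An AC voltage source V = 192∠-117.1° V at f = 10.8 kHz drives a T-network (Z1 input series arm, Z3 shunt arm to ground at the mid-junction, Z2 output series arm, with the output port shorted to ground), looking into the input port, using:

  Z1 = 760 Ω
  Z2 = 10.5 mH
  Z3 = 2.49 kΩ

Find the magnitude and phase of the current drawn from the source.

Step 1 — Angular frequency: ω = 2π·f = 2π·1.08e+04 = 6.786e+04 rad/s.
Step 2 — Component impedances:
  Z1: Z = R = 760 Ω
  Z2: Z = jωL = j·6.786e+04·0.0105 = 0 + j712.5 Ω
  Z3: Z = R = 2490 Ω
Step 3 — With the output port shorted to ground, the output series arm Z2 runs from the junction to ground; the shunt arm Z3 also runs from the junction to ground. They appear in parallel: Z3 || Z2 = 188.5 + j658.6 Ω.
Step 4 — Series with input arm Z1: Z_in = Z1 + (Z3 || Z2) = 948.5 + j658.6 Ω = 1155∠34.8° Ω.
Step 5 — Source phasor: V = 192∠-117.1° V = -87.46 - j170.9 V.
Step 6 — Ohm's law: I = V / Z_total = (-87.46 - j170.9) / (948.5 + j658.6) = -0.1466 - j0.07838 A.
Step 7 — Convert to polar: |I| = 0.1663 A, ∠I = -151.9°.

I = 0.1663∠-151.9° A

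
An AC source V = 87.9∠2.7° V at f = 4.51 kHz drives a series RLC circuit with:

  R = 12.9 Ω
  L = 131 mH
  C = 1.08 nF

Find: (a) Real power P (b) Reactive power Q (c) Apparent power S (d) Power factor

Step 1 — Angular frequency: ω = 2π·f = 2π·4510 = 2.834e+04 rad/s.
Step 2 — Component impedances:
  R: Z = R = 12.9 Ω
  L: Z = jωL = j·2.834e+04·0.131 = 0 + j3712 Ω
  C: Z = 1/(jωC) = -j/(ω·C) = 0 - j3.268e+04 Ω
Step 3 — Series combination: Z_total = R + L + C = 12.9 - j2.896e+04 Ω = 2.896e+04∠-90.0° Ω.
Step 4 — Source phasor: V = 87.9∠2.7° V = 87.8 + j4.141 V.
Step 5 — Current: I = V / Z = -0.0001416 + j0.003032 A = 0.003035∠92.7° A.
Step 6 — Complex power: S = V·I* = 0.0001188 - j0.2668 VA.
Step 7 — Real power: P = Re(S) = 0.0001188 W.
Step 8 — Reactive power: Q = Im(S) = -0.2668 VAR.
Step 9 — Apparent power: |S| = 0.2668 VA.
Step 10 — Power factor: PF = P/|S| = 0.0004454 (leading).

(a) P = 0.0001188 W  (b) Q = -0.2668 VAR  (c) S = 0.2668 VA  (d) PF = 0.0004454 (leading)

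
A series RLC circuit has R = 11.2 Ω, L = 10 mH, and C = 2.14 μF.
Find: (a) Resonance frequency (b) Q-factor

Step 1 — Resonance condition Im(Z)=0 gives ω₀ = 1/√(LC).
Step 2 — ω₀ = 1/√(0.01·2.14e-06) = 6836 rad/s.
Step 3 — f₀ = ω₀/(2π) = 1088 Hz.
Step 4 — Series Q: Q = ω₀L/R = 6836·0.01/11.2 = 6.103.

(a) f₀ = 1088 Hz  (b) Q = 6.103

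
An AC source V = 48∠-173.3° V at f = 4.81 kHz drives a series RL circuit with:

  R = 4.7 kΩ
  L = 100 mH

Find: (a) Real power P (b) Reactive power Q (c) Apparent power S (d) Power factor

Step 1 — Angular frequency: ω = 2π·f = 2π·4810 = 3.022e+04 rad/s.
Step 2 — Component impedances:
  R: Z = R = 4700 Ω
  L: Z = jωL = j·3.022e+04·0.1 = 0 + j3022 Ω
Step 3 — Series combination: Z_total = R + L = 4700 + j3022 Ω = 5588∠32.7° Ω.
Step 4 — Source phasor: V = 48∠-173.3° V = -47.67 - j5.6 V.
Step 5 — Current: I = V / Z = -0.007718 + j0.003771 A = 0.00859∠154.0° A.
Step 6 — Complex power: S = V·I* = 0.3468 + j0.223 VA.
Step 7 — Real power: P = Re(S) = 0.3468 W.
Step 8 — Reactive power: Q = Im(S) = 0.223 VAR.
Step 9 — Apparent power: |S| = 0.4123 VA.
Step 10 — Power factor: PF = P/|S| = 0.8411 (lagging).

(a) P = 0.3468 W  (b) Q = 0.223 VAR  (c) S = 0.4123 VA  (d) PF = 0.8411 (lagging)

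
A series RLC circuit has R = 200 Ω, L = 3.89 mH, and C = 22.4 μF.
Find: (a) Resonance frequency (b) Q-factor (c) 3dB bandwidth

Step 1 — Resonance condition Im(Z)=0 gives ω₀ = 1/√(LC).
Step 2 — ω₀ = 1/√(0.00389·2.24e-05) = 3388 rad/s.
Step 3 — f₀ = ω₀/(2π) = 539.2 Hz.
Step 4 — Series Q: Q = ω₀L/R = 3388·0.00389/200 = 0.06589.
Step 5 — 3dB bandwidth: Δω = ω₀/Q = 5.141e+04 rad/s; BW = Δω/(2π) = 8183 Hz.

(a) f₀ = 539.2 Hz  (b) Q = 0.06589  (c) BW = 8183 Hz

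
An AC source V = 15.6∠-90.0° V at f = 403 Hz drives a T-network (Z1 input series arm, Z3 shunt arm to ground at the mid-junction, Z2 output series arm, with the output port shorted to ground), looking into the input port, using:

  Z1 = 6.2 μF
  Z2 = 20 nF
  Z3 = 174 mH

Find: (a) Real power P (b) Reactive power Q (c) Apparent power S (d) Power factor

Step 1 — Angular frequency: ω = 2π·f = 2π·403 = 2532 rad/s.
Step 2 — Component impedances:
  Z1: Z = 1/(jωC) = -j/(ω·C) = 0 - j63.7 Ω
  Z2: Z = 1/(jωC) = -j/(ω·C) = 0 - j1.975e+04 Ω
  Z3: Z = jωL = j·2532·0.174 = 0 + j440.6 Ω
Step 3 — With the output port shorted to ground, the output series arm Z2 runs from the junction to ground; the shunt arm Z3 also runs from the junction to ground. They appear in parallel: Z3 || Z2 = 0 + j450.6 Ω.
Step 4 — Series with input arm Z1: Z_in = Z1 + (Z3 || Z2) = 0 + j386.9 Ω = 386.9∠90.0° Ω.
Step 5 — Source phasor: V = 15.6∠-90.0° V = 0 - j15.6 V.
Step 6 — Current: I = V / Z = -0.04032 A = 0.04032∠-180.0° A.
Step 7 — Complex power: S = V·I* = 0 + j0.6289 VA.
Step 8 — Real power: P = Re(S) = 0 W.
Step 9 — Reactive power: Q = Im(S) = 0.6289 VAR.
Step 10 — Apparent power: |S| = 0.6289 VA.
Step 11 — Power factor: PF = P/|S| = 0 (lagging).

(a) P = 0 W  (b) Q = 0.6289 VAR  (c) S = 0.6289 VA  (d) PF = 0 (lagging)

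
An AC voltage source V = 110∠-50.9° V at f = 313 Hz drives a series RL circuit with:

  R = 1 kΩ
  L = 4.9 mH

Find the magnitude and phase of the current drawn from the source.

Step 1 — Angular frequency: ω = 2π·f = 2π·313 = 1967 rad/s.
Step 2 — Component impedances:
  R: Z = R = 1000 Ω
  L: Z = jωL = j·1967·0.0049 = 0 + j9.637 Ω
Step 3 — Series combination: Z_total = R + L = 1000 + j9.637 Ω = 1000∠0.6° Ω.
Step 4 — Source phasor: V = 110∠-50.9° V = 69.37 - j85.37 V.
Step 5 — Ohm's law: I = V / Z_total = (69.37 - j85.37) / (1000 + j9.637) = 0.06855 - j0.08603 A.
Step 6 — Convert to polar: |I| = 0.11 A, ∠I = -51.5°.

I = 0.11∠-51.5° A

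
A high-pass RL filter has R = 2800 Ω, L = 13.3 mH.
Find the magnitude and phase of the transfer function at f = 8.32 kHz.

Step 1 — Angular frequency: ω = 2π·8320 = 5.228e+04 rad/s.
Step 2 — Transfer function: H(jω) = jωL/(R + jωL).
Step 3 — Numerator jωL = j·695.3; denominator R + jωL = 2800 + j695.3.
Step 4 — H = 0.05808 + j0.2339.
Step 5 — Magnitude: |H| = 0.241 (-12.4 dB); phase: φ = 76.1°.

|H| = 0.241 (-12.4 dB), φ = 76.1°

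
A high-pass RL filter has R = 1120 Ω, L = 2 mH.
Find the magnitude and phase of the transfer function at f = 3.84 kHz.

Step 1 — Angular frequency: ω = 2π·3840 = 2.413e+04 rad/s.
Step 2 — Transfer function: H(jω) = jωL/(R + jωL).
Step 3 — Numerator jωL = j·48.25; denominator R + jωL = 1120 + j48.25.
Step 4 — H = 0.001853 + j0.043.
Step 5 — Magnitude: |H| = 0.04304 (-27.3 dB); phase: φ = 87.5°.

|H| = 0.04304 (-27.3 dB), φ = 87.5°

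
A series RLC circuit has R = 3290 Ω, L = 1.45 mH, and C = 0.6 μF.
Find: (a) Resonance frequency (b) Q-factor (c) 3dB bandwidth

Step 1 — Resonance condition Im(Z)=0 gives ω₀ = 1/√(LC).
Step 2 — ω₀ = 1/√(0.00145·6e-07) = 3.39e+04 rad/s.
Step 3 — f₀ = ω₀/(2π) = 5396 Hz.
Step 4 — Series Q: Q = ω₀L/R = 3.39e+04·0.00145/3290 = 0.01494.
Step 5 — 3dB bandwidth: Δω = ω₀/Q = 2.269e+06 rad/s; BW = Δω/(2π) = 3.611e+05 Hz.

(a) f₀ = 5396 Hz  (b) Q = 0.01494  (c) BW = 3.611e+05 Hz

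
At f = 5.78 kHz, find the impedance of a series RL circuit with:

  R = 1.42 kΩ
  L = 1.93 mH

Step 1 — Angular frequency: ω = 2π·f = 2π·5780 = 3.632e+04 rad/s.
Step 2 — Component impedances:
  R: Z = R = 1420 Ω
  L: Z = jωL = j·3.632e+04·0.00193 = 0 + j70.09 Ω
Step 3 — Series combination: Z_total = R + L = 1420 + j70.09 Ω = 1422∠2.8° Ω.

Z = 1420 + j70.09 Ω = 1422∠2.8° Ω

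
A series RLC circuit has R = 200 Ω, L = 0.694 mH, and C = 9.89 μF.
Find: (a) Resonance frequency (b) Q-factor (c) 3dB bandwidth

Step 1 — Resonance condition Im(Z)=0 gives ω₀ = 1/√(LC).
Step 2 — ω₀ = 1/√(0.000694·9.89e-06) = 1.207e+04 rad/s.
Step 3 — f₀ = ω₀/(2π) = 1921 Hz.
Step 4 — Series Q: Q = ω₀L/R = 1.207e+04·0.000694/200 = 0.04188.
Step 5 — 3dB bandwidth: Δω = ω₀/Q = 2.882e+05 rad/s; BW = Δω/(2π) = 4.587e+04 Hz.

(a) f₀ = 1921 Hz  (b) Q = 0.04188  (c) BW = 4.587e+04 Hz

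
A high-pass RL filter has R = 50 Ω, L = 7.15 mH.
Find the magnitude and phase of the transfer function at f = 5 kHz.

Step 1 — Angular frequency: ω = 2π·5000 = 3.142e+04 rad/s.
Step 2 — Transfer function: H(jω) = jωL/(R + jωL).
Step 3 — Numerator jωL = j·224.6; denominator R + jωL = 50 + j224.6.
Step 4 — H = 0.9528 + j0.2121.
Step 5 — Magnitude: |H| = 0.9761 (-0.2 dB); phase: φ = 12.5°.

|H| = 0.9761 (-0.2 dB), φ = 12.5°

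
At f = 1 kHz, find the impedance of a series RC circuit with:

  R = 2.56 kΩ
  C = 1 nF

Step 1 — Angular frequency: ω = 2π·f = 2π·1000 = 6283 rad/s.
Step 2 — Component impedances:
  R: Z = R = 2560 Ω
  C: Z = 1/(jωC) = -j/(ω·C) = 0 - j1.592e+05 Ω
Step 3 — Series combination: Z_total = R + C = 2560 - j1.592e+05 Ω = 1.592e+05∠-89.1° Ω.

Z = 2560 - j1.592e+05 Ω = 1.592e+05∠-89.1° Ω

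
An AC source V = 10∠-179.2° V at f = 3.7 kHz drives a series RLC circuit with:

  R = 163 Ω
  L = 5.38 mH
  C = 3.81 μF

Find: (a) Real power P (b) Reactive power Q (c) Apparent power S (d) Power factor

Step 1 — Angular frequency: ω = 2π·f = 2π·3700 = 2.325e+04 rad/s.
Step 2 — Component impedances:
  R: Z = R = 163 Ω
  L: Z = jωL = j·2.325e+04·0.00538 = 0 + j125.1 Ω
  C: Z = 1/(jωC) = -j/(ω·C) = 0 - j11.29 Ω
Step 3 — Series combination: Z_total = R + L + C = 163 + j113.8 Ω = 198.8∠34.9° Ω.
Step 4 — Source phasor: V = 10∠-179.2° V = -9.999 - j0.1396 V.
Step 5 — Current: I = V / Z = -0.04165 + j0.02822 A = 0.05031∠145.9° A.
Step 6 — Complex power: S = V·I* = 0.4125 + j0.2879 VA.
Step 7 — Real power: P = Re(S) = 0.4125 W.
Step 8 — Reactive power: Q = Im(S) = 0.2879 VAR.
Step 9 — Apparent power: |S| = 0.5031 VA.
Step 10 — Power factor: PF = P/|S| = 0.82 (lagging).

(a) P = 0.4125 W  (b) Q = 0.2879 VAR  (c) S = 0.5031 VA  (d) PF = 0.82 (lagging)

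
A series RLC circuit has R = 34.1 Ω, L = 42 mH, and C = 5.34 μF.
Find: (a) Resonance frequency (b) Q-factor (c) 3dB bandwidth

Step 1 — Resonance: ω₀ = 1/√(LC) = 1/√(0.042·5.34e-06) = 2112 rad/s.
Step 2 — f₀ = ω₀/(2π) = 336.1 Hz.
Step 3 — Series Q: Q = ω₀L/R = 2112·0.042/34.1 = 2.601.
Step 4 — Bandwidth: Δω = ω₀/Q = 811.9 rad/s; BW = Δω/(2π) = 129.2 Hz.

(a) f₀ = 336.1 Hz  (b) Q = 2.601  (c) BW = 129.2 Hz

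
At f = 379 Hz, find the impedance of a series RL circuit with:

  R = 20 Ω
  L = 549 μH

Step 1 — Angular frequency: ω = 2π·f = 2π·379 = 2381 rad/s.
Step 2 — Component impedances:
  R: Z = R = 20 Ω
  L: Z = jωL = j·2381·0.000549 = 0 + j1.307 Ω
Step 3 — Series combination: Z_total = R + L = 20 + j1.307 Ω = 20.04∠3.7° Ω.

Z = 20 + j1.307 Ω = 20.04∠3.7° Ω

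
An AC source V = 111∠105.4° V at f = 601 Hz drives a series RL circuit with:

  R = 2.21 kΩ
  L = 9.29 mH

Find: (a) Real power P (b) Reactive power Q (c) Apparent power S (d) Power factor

Step 1 — Angular frequency: ω = 2π·f = 2π·601 = 3776 rad/s.
Step 2 — Component impedances:
  R: Z = R = 2210 Ω
  L: Z = jωL = j·3776·0.00929 = 0 + j35.08 Ω
Step 3 — Series combination: Z_total = R + L = 2210 + j35.08 Ω = 2210∠0.9° Ω.
Step 4 — Source phasor: V = 111∠105.4° V = -29.48 + j107 V.
Step 5 — Current: I = V / Z = -0.01257 + j0.04862 A = 0.05022∠104.5° A.
Step 6 — Complex power: S = V·I* = 5.574 + j0.08848 VA.
Step 7 — Real power: P = Re(S) = 5.574 W.
Step 8 — Reactive power: Q = Im(S) = 0.08848 VAR.
Step 9 — Apparent power: |S| = 5.574 VA.
Step 10 — Power factor: PF = P/|S| = 0.9999 (lagging).

(a) P = 5.574 W  (b) Q = 0.08848 VAR  (c) S = 5.574 VA  (d) PF = 0.9999 (lagging)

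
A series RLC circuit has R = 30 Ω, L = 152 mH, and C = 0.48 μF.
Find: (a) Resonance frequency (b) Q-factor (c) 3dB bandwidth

Step 1 — Resonance: ω₀ = 1/√(LC) = 1/√(0.152·4.8e-07) = 3702 rad/s.
Step 2 — f₀ = ω₀/(2π) = 589.2 Hz.
Step 3 — Series Q: Q = ω₀L/R = 3702·0.152/30 = 18.76.
Step 4 — Bandwidth: Δω = ω₀/Q = 197.4 rad/s; BW = Δω/(2π) = 31.41 Hz.

(a) f₀ = 589.2 Hz  (b) Q = 18.76  (c) BW = 31.41 Hz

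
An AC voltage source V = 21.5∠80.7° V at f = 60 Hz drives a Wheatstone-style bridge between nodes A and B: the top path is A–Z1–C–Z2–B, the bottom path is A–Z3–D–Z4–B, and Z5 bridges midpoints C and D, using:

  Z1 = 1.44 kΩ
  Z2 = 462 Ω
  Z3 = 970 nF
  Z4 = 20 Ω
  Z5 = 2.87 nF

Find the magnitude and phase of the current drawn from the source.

Step 1 — Angular frequency: ω = 2π·f = 2π·60 = 377 rad/s.
Step 2 — Component impedances:
  Z1: Z = R = 1440 Ω
  Z2: Z = R = 462 Ω
  Z3: Z = 1/(jωC) = -j/(ω·C) = 0 - j2735 Ω
  Z4: Z = R = 20 Ω
  Z5: Z = 1/(jωC) = -j/(ω·C) = 0 - j9.242e+05 Ω
Step 3 — Bridge requires nodal analysis (the Z5 bridge couples midpoints C and D, so the two paths cannot be reduced to a simple series/parallel combination). Setting node B to ground and injecting 1 A at node A, the 3-node admittance system at A, C, D solves to V_A = Z_AB = 1280 - j885.5 Ω = 1556∠-34.7° Ω.
Step 4 — Source phasor: V = 21.5∠80.7° V = 3.474 + j21.22 V.
Step 5 — Ohm's law: I = V / Z_total = (3.474 + j21.22) / (1280 - j885.5) = -0.005924 + j0.01248 A.
Step 6 — Convert to polar: |I| = 0.01382 A, ∠I = 115.4°.

I = 0.01382∠115.4° A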